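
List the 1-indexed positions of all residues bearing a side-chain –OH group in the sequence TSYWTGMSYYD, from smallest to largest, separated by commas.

1, 2, 3, 5, 8, 9, 10

The –OH-bearing residues are Ser, Thr (aliphatic alcohols), and Tyr (phenol).
Matching residues: T1, S2, Y3, T5, S8, Y9, Y10.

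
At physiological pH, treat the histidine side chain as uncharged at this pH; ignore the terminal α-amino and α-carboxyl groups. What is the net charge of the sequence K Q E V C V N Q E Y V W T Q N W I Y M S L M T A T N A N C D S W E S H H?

Near pH 7.4, K and R contribute +1 each, D and E contribute −1 each, and every other side chain (His included, as stated) is uncharged.
Positive (K, R): K1 → +1.
Negative (D, E): E3, E9, D30, E33 → −4.
Net charge = (+1) + (−4) = −3.

-3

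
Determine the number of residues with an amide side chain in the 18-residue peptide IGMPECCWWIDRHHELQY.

The amide-side-chain residues are Asn (N) and Gln (Q).
Matching residues: Q17.

1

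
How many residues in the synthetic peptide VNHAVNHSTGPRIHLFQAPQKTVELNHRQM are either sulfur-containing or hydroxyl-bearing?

4

Sulfur-containing: C, M. Hydroxyl-bearing: S, T, Y.
Sulfur-containing residues here: M30 (1).
Hydroxyl-bearing residues here: S8, T9, T22 (3).
The two groups share no amino acid, so total = 1 + 3 = 4.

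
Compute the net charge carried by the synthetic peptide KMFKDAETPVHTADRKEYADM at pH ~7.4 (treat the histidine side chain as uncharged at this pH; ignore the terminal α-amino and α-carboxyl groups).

At pH ~7.4 the Lys and Arg side chains are protonated (+1), the Asp and Glu side chains are deprotonated (−1), and with His taken as neutral all other side chains carry no charge.
Positive (K, R): K1, K4, R15, K16 → +4.
Negative (D, E): D5, E7, D14, E17, D20 → −5.
Net charge = (+4) + (−5) = −1.

-1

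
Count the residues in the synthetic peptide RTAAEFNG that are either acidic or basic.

2

Acidic: D, E. Basic: H, K, R.
Acidic residues here: E5 (1).
Basic residues here: R1 (1).
The two groups share no amino acid, so total = 1 + 1 = 2.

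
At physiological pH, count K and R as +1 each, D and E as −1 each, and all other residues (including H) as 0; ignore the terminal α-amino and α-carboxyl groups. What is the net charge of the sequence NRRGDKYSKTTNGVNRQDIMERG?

Positive (K, R): R2, R3, K6, K9, R16, R22 → +6.
Negative (D, E): D5, D18, E21 → −3.
Net charge = (+6) + (−3) = +3.

+3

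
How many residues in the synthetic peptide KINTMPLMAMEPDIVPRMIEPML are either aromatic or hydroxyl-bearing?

Aromatic: F, W, Y. Hydroxyl-bearing: S, T, Y.
Aromatic residues here: none (0).
Hydroxyl-bearing residues here: T4 (1).
(Y belongs to both groups, but none appear in this sequence.) Total = 0 + 1 = 1.

1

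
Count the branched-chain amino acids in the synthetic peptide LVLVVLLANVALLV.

11

V, L, and I make up the branched-chain aliphatic group.
Matching residues: L1, V2, L3, V4, V5, L6, L7, V10, L12, L13, V14.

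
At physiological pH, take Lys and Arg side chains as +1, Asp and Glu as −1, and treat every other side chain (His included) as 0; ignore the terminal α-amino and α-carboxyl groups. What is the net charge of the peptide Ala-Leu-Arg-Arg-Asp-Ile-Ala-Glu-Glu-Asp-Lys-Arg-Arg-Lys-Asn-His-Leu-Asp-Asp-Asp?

-1

Positive (K, R): Arg3, Arg4, Lys11, Arg12, Arg13, Lys14 → +6.
Negative (D, E): Asp5, Glu8, Glu9, Asp10, Asp18, Asp19, Asp20 → −7.
Net charge = (+6) + (−7) = −1.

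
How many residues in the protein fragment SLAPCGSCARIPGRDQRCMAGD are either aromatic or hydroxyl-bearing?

Aromatic: F, W, Y. Hydroxyl-bearing: S, T, Y.
Aromatic residues here: none (0).
Hydroxyl-bearing residues here: S1, S7 (2).
(Y belongs to both groups, but none appear in this sequence.) Total = 0 + 2 = 2.

2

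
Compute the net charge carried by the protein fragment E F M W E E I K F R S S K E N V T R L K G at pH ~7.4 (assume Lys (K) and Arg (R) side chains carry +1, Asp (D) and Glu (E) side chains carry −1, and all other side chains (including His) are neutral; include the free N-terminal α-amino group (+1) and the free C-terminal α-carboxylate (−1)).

Positive (K, R): K8, R10, K13, R18, K20 → +5.
Negative (D, E): E1, E5, E6, E14 → −4.
The N-terminus (+1) and C-terminus (−1) cancel.
Net charge = (+5) + (−4) = +1.

+1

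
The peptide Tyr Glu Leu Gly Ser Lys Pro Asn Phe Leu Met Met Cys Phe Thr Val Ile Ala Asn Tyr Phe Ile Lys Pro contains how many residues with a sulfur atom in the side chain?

3

Only Cys (C) and Met (M) have a sulfur atom in the side chain.
Matching residues: Met11, Met12, Cys13.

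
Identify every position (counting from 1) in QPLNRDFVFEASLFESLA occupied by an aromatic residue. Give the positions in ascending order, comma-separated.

F, W, and Y each carry an aromatic ring on the side chain.
Matching residues: F7, F9, F14.

7, 9, 14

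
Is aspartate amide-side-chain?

The amide-side-chain residues are Asn (N) and Gln (Q).
Aspartate is not in this group.

No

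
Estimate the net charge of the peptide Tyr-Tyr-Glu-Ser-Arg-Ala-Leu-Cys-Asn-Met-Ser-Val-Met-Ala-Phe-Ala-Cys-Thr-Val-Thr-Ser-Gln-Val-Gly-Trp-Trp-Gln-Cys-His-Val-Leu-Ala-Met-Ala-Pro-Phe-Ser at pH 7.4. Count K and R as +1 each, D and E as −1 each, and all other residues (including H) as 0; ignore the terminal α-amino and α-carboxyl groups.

0

Positive (K, R): Arg5 → +1.
Negative (D, E): Glu3 → −1.
Net charge = (+1) + (−1) = 0.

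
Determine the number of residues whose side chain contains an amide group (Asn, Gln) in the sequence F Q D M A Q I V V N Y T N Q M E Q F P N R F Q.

Matching residues: Q2, Q6, N10, N13, Q14, Q17, N20, Q23.

8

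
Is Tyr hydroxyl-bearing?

Yes

Serine (S), threonine (T), and tyrosine (Y) each carry a hydroxyl group on the side chain.
Tyrosine is in this group.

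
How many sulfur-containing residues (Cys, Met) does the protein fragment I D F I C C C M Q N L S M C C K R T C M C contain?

10

Matching residues: C5, C6, C7, M8, M13, C14, C15, C19, M20, C21.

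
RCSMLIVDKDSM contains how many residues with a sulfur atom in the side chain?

Cysteine (C, thiol) and methionine (M, thioether) are the two sulfur-containing amino acids.
Matching residues: C2, M4, M12.

3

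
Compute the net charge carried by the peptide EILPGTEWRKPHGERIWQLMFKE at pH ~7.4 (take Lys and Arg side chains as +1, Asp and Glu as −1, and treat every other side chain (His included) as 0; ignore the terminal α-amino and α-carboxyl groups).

0

Positive (K, R): R9, K10, R15, K22 → +4.
Negative (D, E): E1, E7, E14, E23 → −4.
Net charge = (+4) + (−4) = 0.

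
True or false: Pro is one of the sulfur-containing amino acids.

False

Cysteine (C, thiol) and methionine (M, thioether) are the two sulfur-containing amino acids.
Proline is not in this group.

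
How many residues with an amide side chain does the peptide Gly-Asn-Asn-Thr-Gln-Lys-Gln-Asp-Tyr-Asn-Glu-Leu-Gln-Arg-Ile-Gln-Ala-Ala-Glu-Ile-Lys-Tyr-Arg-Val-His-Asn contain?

The amide-side-chain residues are Asn (N) and Gln (Q).
Matching residues: Asn2, Asn3, Gln5, Gln7, Asn10, Gln13, Gln16, Asn26.

8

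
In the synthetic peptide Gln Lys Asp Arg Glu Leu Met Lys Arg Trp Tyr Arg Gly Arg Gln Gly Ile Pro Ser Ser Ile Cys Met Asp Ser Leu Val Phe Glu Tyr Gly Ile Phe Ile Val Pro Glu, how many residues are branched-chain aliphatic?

8

Valine (V), leucine (L), and isoleucine (I) are the branched-chain amino acids.
Matching residues: Leu6, Ile17, Ile21, Leu26, Val27, Ile32, Ile34, Val35.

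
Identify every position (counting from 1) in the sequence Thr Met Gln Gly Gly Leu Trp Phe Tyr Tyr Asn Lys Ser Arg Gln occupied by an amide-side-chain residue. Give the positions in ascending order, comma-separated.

Asparagine (N) and glutamine (Q) have uncharged amide side chains.
Matching residues: Gln3, Asn11, Gln15.

3, 11, 15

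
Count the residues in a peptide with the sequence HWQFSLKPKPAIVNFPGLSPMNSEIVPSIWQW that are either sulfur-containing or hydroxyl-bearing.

Sulfur-containing: C, M. Hydroxyl-bearing: S, T, Y.
Sulfur-containing residues here: M21 (1).
Hydroxyl-bearing residues here: S5, S19, S23, S28 (4).
The two groups share no amino acid, so total = 1 + 4 = 5.

5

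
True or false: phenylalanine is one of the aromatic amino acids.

True

Phenylalanine (F), tryptophan (W), and tyrosine (Y) have aromatic ring side chains.
Phenylalanine is in this group.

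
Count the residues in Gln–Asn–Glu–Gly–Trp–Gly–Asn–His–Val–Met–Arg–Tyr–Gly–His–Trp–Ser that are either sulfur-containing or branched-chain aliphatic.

Sulfur-containing: C, M. Branched-chain aliphatic: I, L, V.
Sulfur-containing residues here: Met10 (1).
Branched-chain aliphatic residues here: Val9 (1).
The two groups share no amino acid, so total = 1 + 1 = 2.

2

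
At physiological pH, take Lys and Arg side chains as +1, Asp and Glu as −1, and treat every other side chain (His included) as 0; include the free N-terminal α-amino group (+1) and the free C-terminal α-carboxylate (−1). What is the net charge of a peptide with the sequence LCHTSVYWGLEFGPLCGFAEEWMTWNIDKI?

Positive (K, R): K29 → +1.
Negative (D, E): E11, E20, E21, D28 → −4.
The N-terminus (+1) and C-terminus (−1) cancel.
Net charge = (+1) + (−4) = −3.

-3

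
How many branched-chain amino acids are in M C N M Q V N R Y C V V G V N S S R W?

4

The BCAAs are Val, Leu, and Ile — aliphatic side chains with a branch point.
Matching residues: V6, V11, V12, V14.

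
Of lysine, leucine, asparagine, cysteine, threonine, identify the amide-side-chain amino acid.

Asparagine (N) and glutamine (Q) have uncharged amide side chains.
Of the listed options, only asparagine belongs to this group.

asparagine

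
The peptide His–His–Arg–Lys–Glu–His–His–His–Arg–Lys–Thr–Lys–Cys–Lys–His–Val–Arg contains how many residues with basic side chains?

K, R, and H are the three residues with basic side chains (ε-amine, guanidinium, and imidazole respectively).
Matching residues: His1, His2, Arg3, Lys4, His6, His7, His8, Arg9, Lys10, Lys12, Lys14, His15, Arg17.

13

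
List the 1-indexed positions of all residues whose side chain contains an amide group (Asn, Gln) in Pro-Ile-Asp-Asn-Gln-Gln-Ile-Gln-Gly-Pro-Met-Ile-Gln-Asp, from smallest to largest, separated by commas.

Matching residues: Asn4, Gln5, Gln6, Gln8, Gln13.

4, 5, 6, 8, 13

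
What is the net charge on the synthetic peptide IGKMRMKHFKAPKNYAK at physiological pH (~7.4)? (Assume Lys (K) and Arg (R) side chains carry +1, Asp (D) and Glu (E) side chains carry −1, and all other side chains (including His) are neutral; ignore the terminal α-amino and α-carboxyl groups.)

+6

Positive (K, R): K3, R5, K7, K10, K13, K17 → +6.
Negative (D, E): none → −0.
Net charge = (+6) + (−0) = +6.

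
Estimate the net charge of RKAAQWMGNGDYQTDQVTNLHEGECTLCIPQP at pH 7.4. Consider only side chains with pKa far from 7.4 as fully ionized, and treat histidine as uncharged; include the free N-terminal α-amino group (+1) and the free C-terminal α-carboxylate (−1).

-2

At pH ~7.4 the Lys and Arg side chains are protonated (+1), the Asp and Glu side chains are deprotonated (−1), and with His taken as neutral all other side chains carry no charge.
Positive (K, R): R1, K2 → +2.
Negative (D, E): D11, D15, E22, E24 → −4.
The N-terminus (+1) and C-terminus (−1) cancel.
Net charge = (+2) + (−4) = −2.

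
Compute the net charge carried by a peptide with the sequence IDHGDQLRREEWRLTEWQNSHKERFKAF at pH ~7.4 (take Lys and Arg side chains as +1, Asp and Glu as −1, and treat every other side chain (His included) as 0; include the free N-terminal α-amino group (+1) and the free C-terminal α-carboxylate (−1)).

Positive (K, R): R8, R9, R13, K22, R24, K26 → +6.
Negative (D, E): D2, D5, E10, E11, E16, E23 → −6.
The N-terminus (+1) and C-terminus (−1) cancel.
Net charge = (+6) + (−6) = 0.

0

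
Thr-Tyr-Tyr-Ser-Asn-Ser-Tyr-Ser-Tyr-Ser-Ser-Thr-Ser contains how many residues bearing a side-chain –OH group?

12

S, T, and Y are the three residues with a side-chain hydroxyl.
Matching residues: Thr1, Tyr2, Tyr3, Ser4, Ser6, Tyr7, Ser8, Tyr9, Ser10, Ser11, Thr12, Ser13.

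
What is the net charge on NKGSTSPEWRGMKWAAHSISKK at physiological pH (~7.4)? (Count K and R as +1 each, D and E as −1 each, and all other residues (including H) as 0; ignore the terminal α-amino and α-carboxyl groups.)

Positive (K, R): K2, R10, K13, K21, K22 → +5.
Negative (D, E): E8 → −1.
Net charge = (+5) + (−1) = +4.

+4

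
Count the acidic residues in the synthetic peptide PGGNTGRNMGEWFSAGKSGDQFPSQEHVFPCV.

Aspartate (D) and glutamate (E) have carboxylic-acid side chains and are the acidic amino acids.
Matching residues: E11, D20, E26.

3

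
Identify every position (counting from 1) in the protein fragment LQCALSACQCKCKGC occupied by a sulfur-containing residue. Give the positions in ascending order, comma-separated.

3, 8, 10, 12, 15

The sulfur-bearing residues are cysteine (–SH) and methionine (–S–CH₃).
Matching residues: C3, C8, C10, C12, C15.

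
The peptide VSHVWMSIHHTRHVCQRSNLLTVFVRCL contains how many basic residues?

7

Lysine (K), arginine (R), and histidine (H) have basic, nitrogen-containing side chains.
Matching residues: H3, H9, H10, R12, H13, R17, R26.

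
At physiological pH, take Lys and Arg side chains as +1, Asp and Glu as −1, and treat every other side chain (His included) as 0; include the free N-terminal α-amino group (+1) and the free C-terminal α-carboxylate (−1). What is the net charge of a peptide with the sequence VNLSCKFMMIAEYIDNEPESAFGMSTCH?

Positive (K, R): K6 → +1.
Negative (D, E): E12, D15, E17, E19 → −4.
The N-terminus (+1) and C-terminus (−1) cancel.
Net charge = (+1) + (−4) = −3.

-3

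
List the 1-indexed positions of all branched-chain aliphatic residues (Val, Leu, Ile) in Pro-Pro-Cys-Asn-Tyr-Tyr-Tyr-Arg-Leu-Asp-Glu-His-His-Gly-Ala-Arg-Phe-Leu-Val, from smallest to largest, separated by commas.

Matching residues: Leu9, Leu18, Val19.

9, 18, 19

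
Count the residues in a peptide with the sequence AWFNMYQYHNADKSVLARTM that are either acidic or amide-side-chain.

4

Acidic: D, E. Amide-side-chain: N, Q.
Acidic residues here: D12 (1).
Amide-side-chain residues here: N4, Q7, N10 (3).
The two groups share no amino acid, so total = 1 + 3 = 4.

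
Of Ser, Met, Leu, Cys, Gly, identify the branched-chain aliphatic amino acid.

V, L, and I make up the branched-chain aliphatic group.
Of the listed options, only Leu belongs to this group.

Leu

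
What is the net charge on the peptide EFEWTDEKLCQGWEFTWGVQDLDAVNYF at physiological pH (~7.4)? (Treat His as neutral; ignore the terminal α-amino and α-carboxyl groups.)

-6

The side chains ionized at physiological pH are Lys/Arg (+1) and Asp/Glu (−1); with His treated as neutral, nothing else contributes.
Positive (K, R): K8 → +1.
Negative (D, E): E1, E3, D6, E7, E14, D21, D23 → −7.
Net charge = (+1) + (−7) = −6.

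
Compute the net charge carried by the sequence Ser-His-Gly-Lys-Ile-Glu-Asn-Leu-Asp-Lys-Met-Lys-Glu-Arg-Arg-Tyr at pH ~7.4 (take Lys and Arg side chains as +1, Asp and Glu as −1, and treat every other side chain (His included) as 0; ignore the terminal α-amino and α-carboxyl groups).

+2

Positive (K, R): Lys4, Lys10, Lys12, Arg14, Arg15 → +5.
Negative (D, E): Glu6, Asp9, Glu13 → −3.
Net charge = (+5) + (−3) = +2.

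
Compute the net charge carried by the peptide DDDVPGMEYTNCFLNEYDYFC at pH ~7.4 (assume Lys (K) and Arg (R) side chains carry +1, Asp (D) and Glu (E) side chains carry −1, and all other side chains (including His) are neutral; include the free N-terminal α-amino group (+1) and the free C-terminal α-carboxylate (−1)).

Positive (K, R): none → +0.
Negative (D, E): D1, D2, D3, E8, E16, D18 → −6.
The N-terminus (+1) and C-terminus (−1) cancel.
Net charge = (+0) + (−6) = −6.

-6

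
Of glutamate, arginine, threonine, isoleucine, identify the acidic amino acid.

glutamate

Aspartate (D) and glutamate (E) have carboxylic-acid side chains and are the acidic amino acids.
Of the listed options, only glutamate belongs to this group.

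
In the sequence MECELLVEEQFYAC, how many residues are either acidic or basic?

Acidic: D, E. Basic: H, K, R.
Acidic residues here: E2, E4, E8, E9 (4).
Basic residues here: none (0).
The two groups share no amino acid, so total = 4 + 0 = 4.

4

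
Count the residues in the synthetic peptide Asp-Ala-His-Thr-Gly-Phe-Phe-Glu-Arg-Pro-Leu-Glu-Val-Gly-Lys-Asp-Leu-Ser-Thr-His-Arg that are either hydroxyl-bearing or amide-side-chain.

Hydroxyl-bearing: S, T, Y. Amide-side-chain: N, Q.
Hydroxyl-bearing residues here: Thr4, Ser18, Thr19 (3).
Amide-side-chain residues here: none (0).
The two groups share no amino acid, so total = 3 + 0 = 3.

3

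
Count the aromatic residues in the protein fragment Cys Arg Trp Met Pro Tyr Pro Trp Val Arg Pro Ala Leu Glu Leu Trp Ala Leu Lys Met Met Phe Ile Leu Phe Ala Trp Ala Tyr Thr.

8

F, W, and Y each carry an aromatic ring on the side chain.
Matching residues: Trp3, Tyr6, Trp8, Trp16, Phe22, Phe25, Trp27, Tyr29.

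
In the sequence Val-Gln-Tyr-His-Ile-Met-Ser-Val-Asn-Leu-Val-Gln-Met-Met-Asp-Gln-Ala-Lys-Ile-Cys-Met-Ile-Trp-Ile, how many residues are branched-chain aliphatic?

8

Valine (V), leucine (L), and isoleucine (I) are the branched-chain amino acids.
Matching residues: Val1, Ile5, Val8, Leu10, Val11, Ile19, Ile22, Ile24.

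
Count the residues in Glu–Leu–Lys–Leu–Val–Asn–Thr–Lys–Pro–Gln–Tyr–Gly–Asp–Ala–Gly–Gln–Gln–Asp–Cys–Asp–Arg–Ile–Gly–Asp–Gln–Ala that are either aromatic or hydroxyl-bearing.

2

Aromatic: F, W, Y. Hydroxyl-bearing: S, T, Y.
Aromatic residues here: Tyr11 (1).
Hydroxyl-bearing residues here: Thr7, Tyr11 (2).
Y is in both groups, so the 1 Y residue must not be double-counted.
Total = 1 + 2 − 1 = 2.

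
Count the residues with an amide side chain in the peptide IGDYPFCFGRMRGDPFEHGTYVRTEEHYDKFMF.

Only N (asparagine) and Q (glutamine) carry a side-chain carboxamide.
None of the 33 residues belong to this group.

0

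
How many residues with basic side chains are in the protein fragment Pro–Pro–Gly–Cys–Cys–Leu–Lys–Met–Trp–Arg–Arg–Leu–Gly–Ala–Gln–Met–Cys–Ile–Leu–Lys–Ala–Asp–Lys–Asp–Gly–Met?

The basic amino acids are Lys (K), Arg (R), and His (H).
Matching residues: Lys7, Arg10, Arg11, Lys20, Lys23.

5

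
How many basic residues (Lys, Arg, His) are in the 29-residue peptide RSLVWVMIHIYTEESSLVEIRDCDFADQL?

3

Matching residues: R1, H9, R21.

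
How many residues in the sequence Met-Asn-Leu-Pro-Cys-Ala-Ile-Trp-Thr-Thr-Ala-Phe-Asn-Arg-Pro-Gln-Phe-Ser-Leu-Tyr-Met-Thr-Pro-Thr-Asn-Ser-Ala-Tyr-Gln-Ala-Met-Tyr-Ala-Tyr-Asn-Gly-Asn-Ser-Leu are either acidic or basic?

Acidic: D, E. Basic: H, K, R.
Acidic residues here: none (0).
Basic residues here: Arg14 (1).
The two groups share no amino acid, so total = 0 + 1 = 1.

1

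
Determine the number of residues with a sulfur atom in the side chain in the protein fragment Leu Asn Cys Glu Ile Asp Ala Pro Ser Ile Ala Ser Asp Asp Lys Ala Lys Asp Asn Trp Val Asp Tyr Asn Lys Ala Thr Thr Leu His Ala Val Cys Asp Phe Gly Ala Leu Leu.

Only Cys (C) and Met (M) have a sulfur atom in the side chain.
Matching residues: Cys3, Cys33.

2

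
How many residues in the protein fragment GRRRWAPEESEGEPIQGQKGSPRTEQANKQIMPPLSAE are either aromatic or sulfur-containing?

Aromatic: F, W, Y. Sulfur-containing: C, M.
Aromatic residues here: W5 (1).
Sulfur-containing residues here: M32 (1).
The two groups share no amino acid, so total = 1 + 1 = 2.

2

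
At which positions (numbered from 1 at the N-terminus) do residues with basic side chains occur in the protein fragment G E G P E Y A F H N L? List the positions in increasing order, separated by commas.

9

Lysine (K), arginine (R), and histidine (H) have basic, nitrogen-containing side chains.
Matching residues: H9.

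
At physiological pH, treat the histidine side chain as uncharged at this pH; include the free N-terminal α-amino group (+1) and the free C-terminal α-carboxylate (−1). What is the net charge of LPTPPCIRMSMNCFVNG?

At pH ~7.4 the Lys and Arg side chains are protonated (+1), the Asp and Glu side chains are deprotonated (−1), and with His taken as neutral all other side chains carry no charge.
Positive (K, R): R8 → +1.
Negative (D, E): none → −0.
The N-terminus (+1) and C-terminus (−1) cancel.
Net charge = (+1) + (−0) = +1.

+1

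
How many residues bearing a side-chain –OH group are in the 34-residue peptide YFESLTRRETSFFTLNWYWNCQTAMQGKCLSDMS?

S, T, and Y are the three residues with a side-chain hydroxyl.
Matching residues: Y1, S4, T6, T10, S11, T14, Y18, T23, S31, S34.

10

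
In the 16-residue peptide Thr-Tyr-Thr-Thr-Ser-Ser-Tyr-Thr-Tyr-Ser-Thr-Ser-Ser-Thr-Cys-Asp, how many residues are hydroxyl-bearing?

14

The –OH-bearing residues are Ser, Thr (aliphatic alcohols), and Tyr (phenol).
Matching residues: Thr1, Tyr2, Thr3, Thr4, Ser5, Ser6, Tyr7, Thr8, Tyr9, Ser10, Thr11, Ser12, Ser13, Thr14.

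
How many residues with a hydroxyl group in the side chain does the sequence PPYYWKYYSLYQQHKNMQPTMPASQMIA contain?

The –OH-bearing residues are Ser, Thr (aliphatic alcohols), and Tyr (phenol).
Matching residues: Y3, Y4, Y7, Y8, S9, Y11, T20, S24.

8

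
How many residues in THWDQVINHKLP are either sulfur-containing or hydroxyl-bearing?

1

Sulfur-containing: C, M. Hydroxyl-bearing: S, T, Y.
Sulfur-containing residues here: none (0).
Hydroxyl-bearing residues here: T1 (1).
The two groups share no amino acid, so total = 0 + 1 = 1.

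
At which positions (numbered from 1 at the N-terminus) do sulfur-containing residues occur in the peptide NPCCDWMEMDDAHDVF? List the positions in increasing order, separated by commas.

Only Cys (C) and Met (M) have a sulfur atom in the side chain.
Matching residues: C3, C4, M7, M9.

3, 4, 7, 9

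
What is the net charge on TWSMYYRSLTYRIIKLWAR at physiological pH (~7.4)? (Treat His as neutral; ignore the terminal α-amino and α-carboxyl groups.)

Near pH 7.4, K and R contribute +1 each, D and E contribute −1 each, and every other side chain (His included, as stated) is uncharged.
Positive (K, R): R7, R12, K15, R19 → +4.
Negative (D, E): none → −0.
Net charge = (+4) + (−0) = +4.

+4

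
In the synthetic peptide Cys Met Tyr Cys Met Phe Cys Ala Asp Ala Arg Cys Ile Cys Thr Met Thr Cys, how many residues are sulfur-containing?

Cysteine (C, thiol) and methionine (M, thioether) are the two sulfur-containing amino acids.
Matching residues: Cys1, Met2, Cys4, Met5, Cys7, Cys12, Cys14, Met16, Cys18.

9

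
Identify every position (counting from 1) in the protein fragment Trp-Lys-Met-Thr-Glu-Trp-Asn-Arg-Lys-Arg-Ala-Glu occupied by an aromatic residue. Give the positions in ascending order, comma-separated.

F, W, and Y each carry an aromatic ring on the side chain.
Matching residues: Trp1, Trp6.

1, 6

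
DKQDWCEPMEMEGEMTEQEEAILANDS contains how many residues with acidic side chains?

10

Only D (aspartate) and E (glutamate) carry a side-chain carboxylic acid.
Matching residues: D1, D4, E7, E10, E12, E14, E17, E19, E20, D26.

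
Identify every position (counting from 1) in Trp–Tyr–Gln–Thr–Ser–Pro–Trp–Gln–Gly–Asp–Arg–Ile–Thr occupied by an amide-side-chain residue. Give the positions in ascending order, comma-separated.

3, 8

Asparagine (N) and glutamine (Q) have uncharged amide side chains.
Matching residues: Gln3, Gln8.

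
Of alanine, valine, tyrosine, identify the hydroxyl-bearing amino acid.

tyrosine

The –OH-bearing residues are Ser, Thr (aliphatic alcohols), and Tyr (phenol).
Of the listed options, only tyrosine belongs to this group.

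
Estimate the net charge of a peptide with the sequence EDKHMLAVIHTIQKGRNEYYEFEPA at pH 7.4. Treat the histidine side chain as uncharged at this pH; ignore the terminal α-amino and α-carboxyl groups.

The side chains ionized at physiological pH are Lys/Arg (+1) and Asp/Glu (−1); with His treated as neutral, nothing else contributes.
Positive (K, R): K3, K14, R16 → +3.
Negative (D, E): E1, D2, E18, E21, E23 → −5.
Net charge = (+3) + (−5) = −2.

-2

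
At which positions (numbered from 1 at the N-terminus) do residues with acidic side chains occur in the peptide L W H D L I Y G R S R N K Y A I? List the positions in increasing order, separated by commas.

4

The acidic residues are Asp (D) and Glu (E), whose side chains end in a carboxylate group.
Matching residues: D4.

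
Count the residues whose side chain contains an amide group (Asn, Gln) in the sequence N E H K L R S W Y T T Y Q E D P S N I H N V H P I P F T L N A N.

6

Matching residues: N1, Q13, N18, N21, N30, N32.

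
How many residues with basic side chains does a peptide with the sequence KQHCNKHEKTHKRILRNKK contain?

K, R, and H are the three residues with basic side chains (ε-amine, guanidinium, and imidazole respectively).
Matching residues: K1, H3, K6, H7, K9, H11, K12, R13, R16, K18, K19.

11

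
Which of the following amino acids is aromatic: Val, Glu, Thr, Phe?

Phenylalanine (F), tryptophan (W), and tyrosine (Y) have aromatic ring side chains.
Of the listed options, only Phe belongs to this group.

Phe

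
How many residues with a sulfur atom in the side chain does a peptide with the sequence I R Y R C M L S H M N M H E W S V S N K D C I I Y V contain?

5

Only Cys (C) and Met (M) have a sulfur atom in the side chain.
Matching residues: C5, M6, M10, M12, C22.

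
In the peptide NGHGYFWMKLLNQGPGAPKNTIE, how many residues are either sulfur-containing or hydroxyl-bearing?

3

Sulfur-containing: C, M. Hydroxyl-bearing: S, T, Y.
Sulfur-containing residues here: M8 (1).
Hydroxyl-bearing residues here: Y5, T21 (2).
The two groups share no amino acid, so total = 1 + 2 = 3.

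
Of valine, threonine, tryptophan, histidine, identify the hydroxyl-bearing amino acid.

S, T, and Y are the three residues with a side-chain hydroxyl.
Of the listed options, only threonine belongs to this group.

threonine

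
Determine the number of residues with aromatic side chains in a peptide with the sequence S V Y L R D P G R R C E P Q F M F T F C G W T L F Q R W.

The aromatic amino acids are Phe (F, benzyl), Trp (W, indole), and Tyr (Y, phenol).
Matching residues: Y3, F15, F17, F19, W22, F25, W28.

7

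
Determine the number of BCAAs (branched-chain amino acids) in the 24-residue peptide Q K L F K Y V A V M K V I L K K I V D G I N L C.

10

Valine (V), leucine (L), and isoleucine (I) are the branched-chain amino acids.
Matching residues: L3, V7, V9, V12, I13, L14, I17, V18, I21, L23.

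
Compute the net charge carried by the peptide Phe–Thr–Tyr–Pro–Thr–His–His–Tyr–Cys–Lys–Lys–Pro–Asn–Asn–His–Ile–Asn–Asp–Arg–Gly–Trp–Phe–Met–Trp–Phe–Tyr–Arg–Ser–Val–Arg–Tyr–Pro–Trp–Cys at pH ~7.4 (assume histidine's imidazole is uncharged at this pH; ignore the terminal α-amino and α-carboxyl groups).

The side chains ionized at physiological pH are Lys/Arg (+1) and Asp/Glu (−1); with His treated as neutral, nothing else contributes.
Positive (K, R): Lys10, Lys11, Arg19, Arg27, Arg30 → +5.
Negative (D, E): Asp18 → −1.
Net charge = (+5) + (−1) = +4.

+4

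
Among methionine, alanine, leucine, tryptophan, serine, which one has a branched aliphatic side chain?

Valine (V), leucine (L), and isoleucine (I) are the branched-chain amino acids.
Of the listed options, only leucine belongs to this group.

leucine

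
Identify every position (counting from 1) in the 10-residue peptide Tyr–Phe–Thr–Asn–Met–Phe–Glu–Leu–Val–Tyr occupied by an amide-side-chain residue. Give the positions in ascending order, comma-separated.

Matching residues: Asn4.

4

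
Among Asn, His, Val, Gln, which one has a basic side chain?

His

The basic amino acids are Lys (K), Arg (R), and His (H).
Of the listed options, only His belongs to this group.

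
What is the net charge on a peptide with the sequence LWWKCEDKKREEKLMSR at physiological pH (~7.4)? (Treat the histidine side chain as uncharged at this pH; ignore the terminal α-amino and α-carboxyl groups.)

+2

Near pH 7.4, K and R contribute +1 each, D and E contribute −1 each, and every other side chain (His included, as stated) is uncharged.
Positive (K, R): K4, K8, K9, R10, K13, R17 → +6.
Negative (D, E): E6, D7, E11, E12 → −4.
Net charge = (+6) + (−4) = +2.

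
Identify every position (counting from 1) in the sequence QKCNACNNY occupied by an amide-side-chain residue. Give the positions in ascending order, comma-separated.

The amide-side-chain residues are Asn (N) and Gln (Q).
Matching residues: Q1, N4, N7, N8.

1, 4, 7, 8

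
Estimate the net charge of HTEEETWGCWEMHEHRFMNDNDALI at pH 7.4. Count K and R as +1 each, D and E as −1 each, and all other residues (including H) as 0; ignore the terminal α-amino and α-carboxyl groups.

Positive (K, R): R16 → +1.
Negative (D, E): E3, E4, E5, E11, E14, D20, D22 → −7.
Net charge = (+1) + (−7) = −6.

-6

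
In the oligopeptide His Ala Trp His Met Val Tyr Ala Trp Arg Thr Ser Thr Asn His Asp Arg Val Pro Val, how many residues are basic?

5

The basic amino acids are Lys (K), Arg (R), and His (H).
Matching residues: His1, His4, Arg10, His15, Arg17.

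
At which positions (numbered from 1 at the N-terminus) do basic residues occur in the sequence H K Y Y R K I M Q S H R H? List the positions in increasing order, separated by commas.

Lysine (K), arginine (R), and histidine (H) have basic, nitrogen-containing side chains.
Matching residues: H1, K2, R5, K6, H11, R12, H13.

1, 2, 5, 6, 11, 12, 13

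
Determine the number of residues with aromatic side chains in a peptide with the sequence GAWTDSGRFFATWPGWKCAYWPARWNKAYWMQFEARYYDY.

Phenylalanine (F), tryptophan (W), and tyrosine (Y) have aromatic ring side chains.
Matching residues: W3, F9, F10, W13, W16, Y20, W21, W25, Y29, W30, F33, Y37, Y38, Y40.

14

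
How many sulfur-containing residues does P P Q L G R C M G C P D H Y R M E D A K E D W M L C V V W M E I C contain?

8

The sulfur-bearing residues are cysteine (–SH) and methionine (–S–CH₃).
Matching residues: C7, M8, C10, M16, M24, C26, M30, C33.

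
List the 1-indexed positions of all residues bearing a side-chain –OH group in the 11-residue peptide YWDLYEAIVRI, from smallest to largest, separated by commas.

1, 5

Serine (S), threonine (T), and tyrosine (Y) each carry a hydroxyl group on the side chain.
Matching residues: Y1, Y5.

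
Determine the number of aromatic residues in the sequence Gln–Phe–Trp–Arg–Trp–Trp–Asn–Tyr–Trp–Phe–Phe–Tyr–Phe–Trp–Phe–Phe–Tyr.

F, W, and Y each carry an aromatic ring on the side chain.
Matching residues: Phe2, Trp3, Trp5, Trp6, Tyr8, Trp9, Phe10, Phe11, Tyr12, Phe13, Trp14, Phe15, Phe16, Tyr17.

14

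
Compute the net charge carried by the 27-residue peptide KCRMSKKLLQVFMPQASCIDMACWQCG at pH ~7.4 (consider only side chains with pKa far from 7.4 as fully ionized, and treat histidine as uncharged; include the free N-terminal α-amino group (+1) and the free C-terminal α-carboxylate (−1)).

+3

Near pH 7.4, K and R contribute +1 each, D and E contribute −1 each, and every other side chain (His included, as stated) is uncharged.
Positive (K, R): K1, R3, K6, K7 → +4.
Negative (D, E): D20 → −1.
The N-terminus (+1) and C-terminus (−1) cancel.
Net charge = (+4) + (−1) = +3.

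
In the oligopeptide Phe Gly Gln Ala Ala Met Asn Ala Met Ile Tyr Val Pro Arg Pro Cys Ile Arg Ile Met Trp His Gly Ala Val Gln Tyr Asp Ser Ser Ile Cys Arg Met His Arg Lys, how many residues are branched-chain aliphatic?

6

The BCAAs are Val, Leu, and Ile — aliphatic side chains with a branch point.
Matching residues: Ile10, Val12, Ile17, Ile19, Val25, Ile31.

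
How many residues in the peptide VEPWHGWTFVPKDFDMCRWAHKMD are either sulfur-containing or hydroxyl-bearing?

Sulfur-containing: C, M. Hydroxyl-bearing: S, T, Y.
Sulfur-containing residues here: M16, C17, M23 (3).
Hydroxyl-bearing residues here: T8 (1).
The two groups share no amino acid, so total = 3 + 1 = 4.

4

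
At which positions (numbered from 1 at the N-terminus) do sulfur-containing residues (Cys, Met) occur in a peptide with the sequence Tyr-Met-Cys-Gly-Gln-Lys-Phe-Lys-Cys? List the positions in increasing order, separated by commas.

Matching residues: Met2, Cys3, Cys9.

2, 3, 9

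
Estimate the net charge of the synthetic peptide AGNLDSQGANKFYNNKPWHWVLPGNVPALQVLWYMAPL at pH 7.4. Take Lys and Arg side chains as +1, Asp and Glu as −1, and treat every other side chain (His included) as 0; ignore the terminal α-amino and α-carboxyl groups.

+1

Positive (K, R): K11, K16 → +2.
Negative (D, E): D5 → −1.
Net charge = (+2) + (−1) = +1.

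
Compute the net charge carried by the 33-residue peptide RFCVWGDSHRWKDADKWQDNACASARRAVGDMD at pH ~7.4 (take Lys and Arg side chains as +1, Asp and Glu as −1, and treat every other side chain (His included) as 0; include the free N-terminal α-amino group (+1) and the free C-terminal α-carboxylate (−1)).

0

Positive (K, R): R1, R10, K12, K16, R26, R27 → +6.
Negative (D, E): D7, D13, D15, D19, D31, D33 → −6.
The N-terminus (+1) and C-terminus (−1) cancel.
Net charge = (+6) + (−6) = 0.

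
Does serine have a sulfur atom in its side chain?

No

Cysteine (C, thiol) and methionine (M, thioether) are the two sulfur-containing amino acids.
Serine is not in this group.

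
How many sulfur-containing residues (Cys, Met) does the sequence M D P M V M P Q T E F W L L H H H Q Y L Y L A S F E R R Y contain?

Matching residues: M1, M4, M6.

3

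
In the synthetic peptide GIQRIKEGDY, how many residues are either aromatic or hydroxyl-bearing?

Aromatic: F, W, Y. Hydroxyl-bearing: S, T, Y.
Aromatic residues here: Y10 (1).
Hydroxyl-bearing residues here: Y10 (1).
Y is in both groups, so the 1 Y residue must not be double-counted.
Total = 1 + 1 − 1 = 1.

1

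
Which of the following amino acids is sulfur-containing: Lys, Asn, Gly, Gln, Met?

Met

Cysteine (C, thiol) and methionine (M, thioether) are the two sulfur-containing amino acids.
Of the listed options, only Met belongs to this group.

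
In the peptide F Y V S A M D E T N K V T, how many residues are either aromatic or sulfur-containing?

Aromatic: F, W, Y. Sulfur-containing: C, M.
Aromatic residues here: F1, Y2 (2).
Sulfur-containing residues here: M6 (1).
The two groups share no amino acid, so total = 2 + 1 = 3.

3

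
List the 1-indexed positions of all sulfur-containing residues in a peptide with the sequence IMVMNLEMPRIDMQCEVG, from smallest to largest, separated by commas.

2, 4, 8, 13, 15

The sulfur-bearing residues are cysteine (–SH) and methionine (–S–CH₃).
Matching residues: M2, M4, M8, M13, C15.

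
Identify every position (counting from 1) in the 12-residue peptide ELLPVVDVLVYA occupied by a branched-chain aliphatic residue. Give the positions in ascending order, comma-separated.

2, 3, 5, 6, 8, 9, 10

V, L, and I make up the branched-chain aliphatic group.
Matching residues: L2, L3, V5, V6, V8, L9, V10.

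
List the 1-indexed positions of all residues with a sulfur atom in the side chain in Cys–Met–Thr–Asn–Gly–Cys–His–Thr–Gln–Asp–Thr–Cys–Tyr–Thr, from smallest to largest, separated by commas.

The sulfur-bearing residues are cysteine (–SH) and methionine (–S–CH₃).
Matching residues: Cys1, Met2, Cys6, Cys12.

1, 2, 6, 12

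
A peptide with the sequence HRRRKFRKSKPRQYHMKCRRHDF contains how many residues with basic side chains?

Lysine (K), arginine (R), and histidine (H) have basic, nitrogen-containing side chains.
Matching residues: H1, R2, R3, R4, K5, R7, K8, K10, R12, H15, K17, R19, R20, H21.

14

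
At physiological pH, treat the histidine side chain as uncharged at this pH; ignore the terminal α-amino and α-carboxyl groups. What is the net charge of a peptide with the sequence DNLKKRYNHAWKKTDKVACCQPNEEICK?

+3

At pH ~7.4 the Lys and Arg side chains are protonated (+1), the Asp and Glu side chains are deprotonated (−1), and with His taken as neutral all other side chains carry no charge.
Positive (K, R): K4, K5, R6, K12, K13, K16, K28 → +7.
Negative (D, E): D1, D15, E24, E25 → −4.
Net charge = (+7) + (−4) = +3.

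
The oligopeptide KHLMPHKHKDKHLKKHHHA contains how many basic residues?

13

K, R, and H are the three residues with basic side chains (ε-amine, guanidinium, and imidazole respectively).
Matching residues: K1, H2, H6, K7, H8, K9, K11, H12, K14, K15, H16, H17, H18.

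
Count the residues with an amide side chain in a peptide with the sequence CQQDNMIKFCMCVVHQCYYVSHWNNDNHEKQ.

Only N (asparagine) and Q (glutamine) carry a side-chain carboxamide.
Matching residues: Q2, Q3, N5, Q16, N24, N25, N27, Q31.

8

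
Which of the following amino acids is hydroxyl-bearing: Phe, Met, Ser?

Ser

Serine (S), threonine (T), and tyrosine (Y) each carry a hydroxyl group on the side chain.
Of the listed options, only Ser belongs to this group.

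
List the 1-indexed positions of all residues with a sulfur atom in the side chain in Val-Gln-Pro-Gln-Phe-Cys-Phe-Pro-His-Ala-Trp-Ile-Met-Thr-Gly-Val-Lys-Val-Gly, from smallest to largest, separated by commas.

6, 13

Only Cys (C) and Met (M) have a sulfur atom in the side chain.
Matching residues: Cys6, Met13.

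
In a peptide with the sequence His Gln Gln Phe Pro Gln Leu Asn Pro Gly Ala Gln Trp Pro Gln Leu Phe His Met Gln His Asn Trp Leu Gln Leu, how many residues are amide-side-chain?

9

The amide-side-chain residues are Asn (N) and Gln (Q).
Matching residues: Gln2, Gln3, Gln6, Asn8, Gln12, Gln15, Gln20, Asn22, Gln25.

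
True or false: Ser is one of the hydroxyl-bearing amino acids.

True

The –OH-bearing residues are Ser, Thr (aliphatic alcohols), and Tyr (phenol).
Serine is in this group.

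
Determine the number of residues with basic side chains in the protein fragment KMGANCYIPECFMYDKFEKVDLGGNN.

3

The basic amino acids are Lys (K), Arg (R), and His (H).
Matching residues: K1, K16, K19.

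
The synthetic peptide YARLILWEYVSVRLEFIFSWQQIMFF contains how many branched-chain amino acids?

V, L, and I make up the branched-chain aliphatic group.
Matching residues: L4, I5, L6, V10, V12, L14, I17, I23.

8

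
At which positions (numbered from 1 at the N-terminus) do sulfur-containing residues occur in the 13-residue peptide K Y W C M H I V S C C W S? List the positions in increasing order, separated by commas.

4, 5, 10, 11

The sulfur-bearing residues are cysteine (–SH) and methionine (–S–CH₃).
Matching residues: C4, M5, C10, C11.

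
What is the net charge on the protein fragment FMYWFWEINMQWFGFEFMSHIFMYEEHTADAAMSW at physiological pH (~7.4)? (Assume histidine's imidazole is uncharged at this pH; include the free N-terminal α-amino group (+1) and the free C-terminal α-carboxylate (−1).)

-5

The side chains ionized at physiological pH are Lys/Arg (+1) and Asp/Glu (−1); with His treated as neutral, nothing else contributes.
Positive (K, R): none → +0.
Negative (D, E): E7, E16, E25, E26, D30 → −5.
The N-terminus (+1) and C-terminus (−1) cancel.
Net charge = (+0) + (−5) = −5.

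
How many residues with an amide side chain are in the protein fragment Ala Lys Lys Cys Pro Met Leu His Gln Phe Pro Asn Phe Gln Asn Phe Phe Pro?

Asparagine (N) and glutamine (Q) have uncharged amide side chains.
Matching residues: Gln9, Asn12, Gln14, Asn15.

4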